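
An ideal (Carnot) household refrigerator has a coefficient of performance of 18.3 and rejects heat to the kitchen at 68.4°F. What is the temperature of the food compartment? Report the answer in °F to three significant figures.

For a Carnot refrigerator COP_R = T_C/(T_H − T_C), so T_C = COP·T_H/(1 + COP).
With T_H = 293.37 K, T_C = 18.3 × 293.37/19.30 = 278.17 K.
Converting, 278.17 K = 41.04°F.

41.0 °F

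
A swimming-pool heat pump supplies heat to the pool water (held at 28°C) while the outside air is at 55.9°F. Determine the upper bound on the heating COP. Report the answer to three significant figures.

In absolute terms T_C = 286.43 K and T_H = 301.15 K, so ΔT = 14.72 K.
For a reversible cycle, COP_Carnot = T_H/ΔT = 301.15/14.72 = 20.46.

20.5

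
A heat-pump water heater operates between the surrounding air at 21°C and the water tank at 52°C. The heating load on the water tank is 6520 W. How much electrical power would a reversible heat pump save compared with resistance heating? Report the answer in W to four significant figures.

5898 W

In absolute terms T_C = 294.15 K and T_H = 325.15 K, so ΔT = 31.00 K.
COP_Carnot = T_H/ΔT = 325.15/31.00 = 10.49.
Resistance heating needs Ẇ_res = Q̇_H = 6520 W; the reversible heat pump needs only Ẇ_hp = Q̇_H/COP = 621.6 W.
Saving = 6520 − 621.6 = 5898 W.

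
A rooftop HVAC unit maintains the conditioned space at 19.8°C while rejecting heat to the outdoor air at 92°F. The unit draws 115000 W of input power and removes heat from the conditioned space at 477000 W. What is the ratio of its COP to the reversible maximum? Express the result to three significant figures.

0.192

COP_actual = Q̇_C/Ẇ = 477000/115000 = 4.148.
In absolute terms T_C = 292.95 K and T_H = 306.48 K, so ΔT = 13.53 K.
COP_Carnot = T_C/ΔT = 292.95/13.53 = 21.65.
η_II = COP_actual/COP_Carnot = 4.148/21.65 = 0.1916.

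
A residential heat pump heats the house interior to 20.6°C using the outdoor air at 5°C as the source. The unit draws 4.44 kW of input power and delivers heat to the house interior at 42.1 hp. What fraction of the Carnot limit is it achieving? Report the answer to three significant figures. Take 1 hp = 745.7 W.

0.376

Converting, Q̇_H = 42.10 hp = 31.39 kW, so COP_actual = Q̇_H/Ẇ = 31.39/4.440 = 7.071.
In absolute terms T_C = 278.15 K and T_H = 293.75 K, so ΔT = 15.60 K.
COP_Carnot = T_H/ΔT = 293.75/15.60 = 18.83.
η_II = COP_actual/COP_Carnot = 7.071/18.83 = 0.3755.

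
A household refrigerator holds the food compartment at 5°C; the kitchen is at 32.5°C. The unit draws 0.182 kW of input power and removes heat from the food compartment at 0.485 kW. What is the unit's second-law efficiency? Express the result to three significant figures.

COP_actual = Q̇_C/Ẇ = 0.4850/0.1820 = 2.665.
In absolute terms T_C = 278.15 K and T_H = 305.65 K, so ΔT = 27.50 K.
COP_Carnot = T_C/ΔT = 278.15/27.50 = 10.11.
η_II = COP_actual/COP_Carnot = 2.665/10.11 = 0.2635.

0.263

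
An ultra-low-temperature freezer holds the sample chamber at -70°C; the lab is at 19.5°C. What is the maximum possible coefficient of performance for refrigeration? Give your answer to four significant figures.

2.270

In absolute terms T_C = 203.15 K and T_H = 292.65 K, so ΔT = 89.50 K.
For a reversible cycle, COP_Carnot = T_C/ΔT = 203.15/89.50 = 2.270.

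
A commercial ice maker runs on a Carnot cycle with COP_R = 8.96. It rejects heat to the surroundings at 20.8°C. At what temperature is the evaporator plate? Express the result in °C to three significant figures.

-8.71 °C

For a Carnot refrigerator COP_R = T_C/(T_H − T_C), so T_C = COP·T_H/(1 + COP).
With T_H = 293.95 K, T_C = 8.96 × 293.95/9.960 = 264.44 K.
Converting, 264.44 K = -8.71°C.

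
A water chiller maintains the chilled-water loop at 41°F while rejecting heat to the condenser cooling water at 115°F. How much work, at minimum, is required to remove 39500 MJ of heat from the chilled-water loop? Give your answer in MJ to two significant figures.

5800 MJ

In absolute terms T_C = 278.15 K and T_H = 319.26 K, so ΔT = 41.11 K.
The reversible limit is COP_R = T_C/ΔT = 6.766, so W_min = Q_C/COP = Q_C·ΔT/T_C.
W_min = 39500 × 41.11/278.15 = 5838 MJ.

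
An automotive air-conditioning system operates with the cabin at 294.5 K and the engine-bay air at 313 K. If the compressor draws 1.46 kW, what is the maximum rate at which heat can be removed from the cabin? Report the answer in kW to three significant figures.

The reservoir spacing is ΔT = 313 − 294.5 = 18.50 K.
COP_Carnot = T_C/ΔT = 294.50/18.50 = 15.92.
Q̇_max = COP_Carnot × Ẇ = 15.92 × 1.460 kW = 23.24 kW.

23.2 kW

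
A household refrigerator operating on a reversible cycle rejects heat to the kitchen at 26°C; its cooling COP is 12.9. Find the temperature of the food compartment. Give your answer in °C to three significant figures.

For a Carnot refrigerator COP_R = T_C/(T_H − T_C), so T_C = COP·T_H/(1 + COP).
With T_H = 299.15 K, T_C = 12.9 × 299.15/13.90 = 277.63 K.
Converting, 277.63 K = 4.48°C.

4.48 °C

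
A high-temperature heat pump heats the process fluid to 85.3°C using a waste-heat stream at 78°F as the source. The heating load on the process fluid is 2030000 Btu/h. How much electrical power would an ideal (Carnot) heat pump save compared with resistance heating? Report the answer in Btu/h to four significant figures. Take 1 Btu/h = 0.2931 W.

In absolute terms T_C = 298.71 K and T_H = 358.45 K, so ΔT = 59.74 K.
COP_Carnot = T_H/ΔT = 358.45/59.74 = 6.000.
Resistance heating needs Ẇ_res = Q̇_H = 2030000 Btu/h; the reversible heat pump needs only Ẇ_hp = Q̇_H/COP = 338300 Btu/h.
Saving = 2030000 − 338300 = 1692000 Btu/h.

1692000 Btu/h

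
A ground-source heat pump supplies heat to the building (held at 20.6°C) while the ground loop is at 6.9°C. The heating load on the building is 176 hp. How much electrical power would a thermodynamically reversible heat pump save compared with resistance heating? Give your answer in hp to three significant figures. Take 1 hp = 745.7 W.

168 hp

In absolute terms T_C = 280.05 K and T_H = 293.75 K, so ΔT = 13.70 K.
COP_Carnot = T_H/ΔT = 293.75/13.70 = 21.44.
Resistance heating needs Ẇ_res = Q̇_H = 176.0 hp; the reversible heat pump needs only Ẇ_hp = Q̇_H/COP = 8.208 hp.
Saving = 176.0 − 8.208 = 167.8 hp.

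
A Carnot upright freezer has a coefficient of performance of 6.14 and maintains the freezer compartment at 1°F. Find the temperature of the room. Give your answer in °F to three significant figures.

COP_R = T_C/(T_H − T_C) gives T_H − T_C = T_C/COP.
With T_C = 255.93 K, T_H = 255.93 × (1 + 1/6.14) = 297.61 K.
Converting, 297.61 K = 76.03°F.

76.0 °F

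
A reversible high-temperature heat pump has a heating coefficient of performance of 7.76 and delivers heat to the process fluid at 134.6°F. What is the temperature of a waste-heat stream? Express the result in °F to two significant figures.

COP_HP = T_H/(T_H − T_C) gives T_H − T_C = T_H/COP.
With T_H = 330.15 K, T_C = 330.15 × (1 − 1/7.76) = 287.60 K.
Converting, 287.60 K = 58.02°F.

58 °F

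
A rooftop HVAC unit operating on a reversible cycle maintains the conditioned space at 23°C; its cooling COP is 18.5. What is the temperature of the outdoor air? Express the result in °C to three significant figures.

COP_R = T_C/(T_H − T_C) gives T_H − T_C = T_C/COP.
With T_C = 296.15 K, T_H = 296.15 × (1 + 1/18.5) = 312.16 K.
Converting, 312.16 K = 39.01°C.

39.0 °C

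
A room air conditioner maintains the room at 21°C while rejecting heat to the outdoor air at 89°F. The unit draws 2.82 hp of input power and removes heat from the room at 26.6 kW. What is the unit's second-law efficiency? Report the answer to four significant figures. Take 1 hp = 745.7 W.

0.4587

Converting, Q̇_C = 26.60 kW = 35.67 hp, so COP_actual = Q̇_C/Ẇ = 35.67/2.820 = 12.65.
In absolute terms T_C = 294.15 K and T_H = 304.82 K, so ΔT = 10.67 K.
COP_Carnot = T_C/ΔT = 294.15/10.67 = 27.58.
η_II = COP_actual/COP_Carnot = 12.65/27.58 = 0.4587.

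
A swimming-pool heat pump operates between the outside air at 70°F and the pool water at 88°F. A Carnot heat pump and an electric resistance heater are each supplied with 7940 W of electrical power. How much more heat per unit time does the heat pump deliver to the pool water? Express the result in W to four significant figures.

233600 W

In absolute terms T_C = 294.26 K and T_H = 304.26 K, so ΔT = 10.00 K.
COP_Carnot = T_H/ΔT = 304.26/10.00 = 30.43.
The heat pump delivers Q̇_H = COP × Ẇ = 241600 W; the resistance heater delivers Ẇ = 7940 W.
Extra = (COP − 1)·Ẇ = 233600 W.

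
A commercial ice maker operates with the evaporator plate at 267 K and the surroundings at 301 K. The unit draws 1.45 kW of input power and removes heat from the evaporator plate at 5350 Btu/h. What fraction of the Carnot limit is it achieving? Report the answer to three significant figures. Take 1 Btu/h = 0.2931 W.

0.138

Converting, Q̇_C = 5350 Btu/h = 1.568 kW, so COP_actual = Q̇_C/Ẇ = 1.568/1.450 = 1.081.
The reservoir spacing is ΔT = 301 − 267 = 34.00 K.
COP_Carnot = T_C/ΔT = 267.00/34.00 = 7.853.
η_II = COP_actual/COP_Carnot = 1.081/7.853 = 0.1377.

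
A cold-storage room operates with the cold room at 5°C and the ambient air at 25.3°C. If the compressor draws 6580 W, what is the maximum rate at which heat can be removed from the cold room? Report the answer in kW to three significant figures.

In absolute terms T_C = 278.15 K and T_H = 298.45 K, so ΔT = 20.30 K.
COP_Carnot = T_C/ΔT = 278.15/20.30 = 13.70.
Q̇_max = COP_Carnot × Ẇ = 13.70 × 6580 W = 90160 W = 90.16 kW.

90.2 kW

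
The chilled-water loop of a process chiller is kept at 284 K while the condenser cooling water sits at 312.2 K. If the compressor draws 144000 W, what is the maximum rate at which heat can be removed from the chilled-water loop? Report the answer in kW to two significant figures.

1500 kW

The reservoir spacing is ΔT = 312.2 − 284 = 28.20 K.
COP_Carnot = T_C/ΔT = 284.00/28.20 = 10.07.
Q̇_max = COP_Carnot × Ẇ = 10.07 × 144000 W = 1450000 W = 1450 kW.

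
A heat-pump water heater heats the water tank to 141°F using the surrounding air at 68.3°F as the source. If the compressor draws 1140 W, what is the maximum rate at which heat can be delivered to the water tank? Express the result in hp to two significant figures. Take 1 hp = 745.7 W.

13 hp

In absolute terms T_C = 293.32 K and T_H = 333.71 K, so ΔT = 40.39 K.
COP_Carnot = T_H/ΔT = 333.71/40.39 = 8.262.
Q̇_max = COP_Carnot × Ẇ = 8.262 × 1140 W = 9419 W = 12.63 hp.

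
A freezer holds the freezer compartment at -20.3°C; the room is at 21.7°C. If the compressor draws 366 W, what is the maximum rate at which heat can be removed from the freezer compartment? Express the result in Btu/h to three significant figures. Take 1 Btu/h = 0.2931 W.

In absolute terms T_C = 252.85 K and T_H = 294.85 K, so ΔT = 42.00 K.
COP_Carnot = T_C/ΔT = 252.85/42.00 = 6.020.
Q̇_max = COP_Carnot × Ẇ = 6.020 × 366.0 W = 2203 W = 7518 Btu/h.

7520 Btu/h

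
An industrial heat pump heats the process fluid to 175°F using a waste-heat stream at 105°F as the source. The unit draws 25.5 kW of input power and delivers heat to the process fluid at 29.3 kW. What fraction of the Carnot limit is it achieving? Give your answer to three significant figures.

COP_actual = Q̇_H/Ẇ = 29.30/25.50 = 1.149.
In absolute terms T_C = 313.71 K and T_H = 352.59 K, so ΔT = 38.89 K.
COP_Carnot = T_H/ΔT = 352.59/38.89 = 9.067.
η_II = COP_actual/COP_Carnot = 1.149/9.067 = 0.1267.

0.127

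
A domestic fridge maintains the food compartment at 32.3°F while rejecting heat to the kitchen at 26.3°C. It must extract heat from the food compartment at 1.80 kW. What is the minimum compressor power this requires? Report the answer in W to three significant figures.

In absolute terms T_C = 273.32 K and T_H = 299.45 K, so ΔT = 26.13 K.
COP_Carnot = T_C/ΔT = 273.32/26.13 = 10.46.
Ẇ_min = Q̇/COP_Carnot = 1.800/10.46 = 0.1721 kW = 172.1 W.

172 W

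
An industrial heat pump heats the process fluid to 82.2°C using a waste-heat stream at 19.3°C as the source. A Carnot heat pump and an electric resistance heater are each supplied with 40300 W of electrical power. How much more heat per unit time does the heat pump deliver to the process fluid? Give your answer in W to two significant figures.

In absolute terms T_C = 292.45 K and T_H = 355.35 K, so ΔT = 62.90 K.
COP_Carnot = T_H/ΔT = 355.35/62.90 = 5.649.
The heat pump delivers Q̇_H = COP × Ẇ = 227700 W; the resistance heater delivers Ẇ = 40300 W.
Extra = (COP − 1)·Ẇ = 187400 W.

190000 W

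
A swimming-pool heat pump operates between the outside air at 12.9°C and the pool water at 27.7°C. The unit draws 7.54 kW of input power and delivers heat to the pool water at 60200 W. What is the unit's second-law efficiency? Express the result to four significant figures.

Converting, Q̇_H = 60200 W = 60.20 kW, so COP_actual = Q̇_H/Ẇ = 60.20/7.540 = 7.984.
In absolute terms T_C = 286.05 K and T_H = 300.85 K, so ΔT = 14.80 K.
COP_Carnot = T_H/ΔT = 300.85/14.80 = 20.33.
η_II = COP_actual/COP_Carnot = 7.984/20.33 = 0.3928.

0.3928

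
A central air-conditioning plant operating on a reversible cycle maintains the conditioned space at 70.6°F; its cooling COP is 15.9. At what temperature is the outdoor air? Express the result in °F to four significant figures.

COP_R = T_C/(T_H − T_C) gives T_H − T_C = T_C/COP.
With T_C = 294.59 K, T_H = 294.59 × (1 + 1/15.9) = 313.12 K.
Converting, 313.12 K = 103.95°F.

104.0 °F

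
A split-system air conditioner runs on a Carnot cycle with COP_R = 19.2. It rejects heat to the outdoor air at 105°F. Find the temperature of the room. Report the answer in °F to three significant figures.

For a Carnot refrigerator COP_R = T_C/(T_H − T_C), so T_C = COP·T_H/(1 + COP).
With T_H = 313.71 K, T_C = 19.2 × 313.71/20.20 = 298.18 K.
Converting, 298.18 K = 77.05°F.

77.0 °F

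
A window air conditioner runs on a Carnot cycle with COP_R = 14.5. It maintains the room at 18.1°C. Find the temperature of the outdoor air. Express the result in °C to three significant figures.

COP_R = T_C/(T_H − T_C) gives T_H − T_C = T_C/COP.
With T_C = 291.25 K, T_H = 291.25 × (1 + 1/14.5) = 311.34 K.
Converting, 311.34 K = 38.19°C.

38.2 °C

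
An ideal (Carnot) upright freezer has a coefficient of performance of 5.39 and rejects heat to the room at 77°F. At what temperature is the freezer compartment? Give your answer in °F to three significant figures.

-6.99 °F

For a Carnot refrigerator COP_R = T_C/(T_H − T_C), so T_C = COP·T_H/(1 + COP).
With T_H = 298.15 K, T_C = 5.39 × 298.15/6.390 = 251.49 K.
Converting, 251.49 K = -6.99°F.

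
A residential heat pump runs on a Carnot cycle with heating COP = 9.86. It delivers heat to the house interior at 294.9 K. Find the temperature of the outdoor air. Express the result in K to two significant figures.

COP_HP = T_H/(T_H − T_C) gives T_H − T_C = T_H/COP.
With T_H = 294.90 K, T_C = 294.90 × (1 − 1/9.86) = 264.99 K.

260 K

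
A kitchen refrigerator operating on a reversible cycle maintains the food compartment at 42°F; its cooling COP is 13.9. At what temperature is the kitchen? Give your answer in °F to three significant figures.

COP_R = T_C/(T_H − T_C) gives T_H − T_C = T_C/COP.
With T_C = 278.71 K, T_H = 278.71 × (1 + 1/13.9) = 298.76 K.
Converting, 298.76 K = 78.09°F.

78.1 °F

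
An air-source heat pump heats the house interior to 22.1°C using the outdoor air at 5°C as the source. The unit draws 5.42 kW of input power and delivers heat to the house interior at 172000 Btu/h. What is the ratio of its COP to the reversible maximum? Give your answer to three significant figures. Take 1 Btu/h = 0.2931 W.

Converting, Q̇_H = 172000 Btu/h = 50.41 kW, so COP_actual = Q̇_H/Ẇ = 50.41/5.420 = 9.301.
In absolute terms T_C = 278.15 K and T_H = 295.25 K, so ΔT = 17.10 K.
COP_Carnot = T_H/ΔT = 295.25/17.10 = 17.27.
η_II = COP_actual/COP_Carnot = 9.301/17.27 = 0.5387.

0.539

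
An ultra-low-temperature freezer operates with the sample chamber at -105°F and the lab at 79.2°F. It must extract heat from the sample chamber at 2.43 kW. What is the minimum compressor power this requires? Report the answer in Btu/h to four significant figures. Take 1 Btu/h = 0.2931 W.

4306 Btu/h

In absolute terms T_C = 197.04 K and T_H = 299.37 K, so ΔT = 102.3 K.
COP_Carnot = T_C/ΔT = 197.04/102.3 = 1.925.
Ẇ_min = Q̇/COP_Carnot = 2.430/1.925 = 1.262 kW = 4306 Btu/h.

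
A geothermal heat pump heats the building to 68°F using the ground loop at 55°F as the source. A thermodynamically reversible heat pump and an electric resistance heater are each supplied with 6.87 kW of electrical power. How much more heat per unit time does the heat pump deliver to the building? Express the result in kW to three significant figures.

In absolute terms T_C = 285.93 K and T_H = 293.15 K, so ΔT = 7.222 K.
COP_Carnot = T_H/ΔT = 293.15/7.222 = 40.59.
The heat pump delivers Q̇_H = COP × Ẇ = 278.9 kW; the resistance heater delivers Ẇ = 6.870 kW.
Extra = (COP − 1)·Ẇ = 272.0 kW.

272 kW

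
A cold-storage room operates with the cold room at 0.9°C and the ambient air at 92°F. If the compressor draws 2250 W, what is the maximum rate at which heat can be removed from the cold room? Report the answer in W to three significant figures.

19000 W

In absolute terms T_C = 274.05 K and T_H = 306.48 K, so ΔT = 32.43 K.
COP_Carnot = T_C/ΔT = 274.05/32.43 = 8.450.
Q̇_max = COP_Carnot × Ẇ = 8.450 × 2250 W = 19010 W.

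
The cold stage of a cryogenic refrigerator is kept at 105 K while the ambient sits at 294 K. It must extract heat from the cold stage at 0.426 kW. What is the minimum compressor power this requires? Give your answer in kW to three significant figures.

0.767 kW

The reservoir spacing is ΔT = 294 − 105 = 189.0 K.
COP_Carnot = T_C/ΔT = 105.00/189.0 = 0.5556.
Ẇ_min = Q̇/COP_Carnot = 0.4260/0.5556 = 0.7668 kW.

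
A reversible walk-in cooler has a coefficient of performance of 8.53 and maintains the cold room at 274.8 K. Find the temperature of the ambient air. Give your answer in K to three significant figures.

307 K

COP_R = T_C/(T_H − T_C) gives T_H − T_C = T_C/COP.
With T_C = 274.80 K, T_H = 274.80 × (1 + 1/8.53) = 307.02 K.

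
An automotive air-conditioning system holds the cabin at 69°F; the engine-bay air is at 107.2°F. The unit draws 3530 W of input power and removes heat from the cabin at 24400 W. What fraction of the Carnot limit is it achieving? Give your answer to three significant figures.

COP_actual = Q̇_C/Ẇ = 24400/3530 = 6.912.
In absolute terms T_C = 293.71 K and T_H = 314.93 K, so ΔT = 21.22 K.
COP_Carnot = T_C/ΔT = 293.71/21.22 = 13.84.
η_II = COP_actual/COP_Carnot = 6.912/13.84 = 0.4995.

0.499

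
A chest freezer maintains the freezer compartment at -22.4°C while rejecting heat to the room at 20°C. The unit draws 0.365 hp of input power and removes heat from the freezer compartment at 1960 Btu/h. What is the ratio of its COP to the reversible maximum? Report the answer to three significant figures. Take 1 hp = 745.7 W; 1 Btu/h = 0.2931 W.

0.357

Converting, Q̇_C = 1960 Btu/h = 0.7704 hp, so COP_actual = Q̇_C/Ẇ = 0.7704/0.3650 = 2.111.
In absolute terms T_C = 250.75 K and T_H = 293.15 K, so ΔT = 42.40 K.
COP_Carnot = T_C/ΔT = 250.75/42.40 = 5.914.
η_II = COP_actual/COP_Carnot = 2.111/5.914 = 0.3569.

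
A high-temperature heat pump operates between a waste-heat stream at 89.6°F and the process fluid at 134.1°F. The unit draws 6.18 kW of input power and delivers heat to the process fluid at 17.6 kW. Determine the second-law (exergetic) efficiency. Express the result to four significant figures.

COP_actual = Q̇_H/Ẇ = 17.60/6.180 = 2.848.
In absolute terms T_C = 305.15 K and T_H = 329.87 K, so ΔT = 24.72 K.
COP_Carnot = T_H/ΔT = 329.87/24.72 = 13.34.
η_II = COP_actual/COP_Carnot = 2.848/13.34 = 0.2134.

0.2134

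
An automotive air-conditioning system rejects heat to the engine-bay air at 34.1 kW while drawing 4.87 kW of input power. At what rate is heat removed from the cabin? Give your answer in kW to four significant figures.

29.23 kW

For a cyclic device the first law requires Q̇_H = Q̇_C + Ẇ.
Q̇_C = Q̇_H − Ẇ = 29.23 kW.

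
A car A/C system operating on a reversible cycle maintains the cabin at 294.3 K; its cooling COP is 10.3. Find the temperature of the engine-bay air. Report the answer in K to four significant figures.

322.9 K

COP_R = T_C/(T_H − T_C) gives T_H − T_C = T_C/COP.
With T_C = 294.30 K, T_H = 294.30 × (1 + 1/10.3) = 322.87 K.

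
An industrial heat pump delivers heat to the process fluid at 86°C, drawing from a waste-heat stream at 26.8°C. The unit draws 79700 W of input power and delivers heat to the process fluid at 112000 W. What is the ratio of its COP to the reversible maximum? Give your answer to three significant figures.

0.232

COP_actual = Q̇_H/Ẇ = 112000/79700 = 1.405.
In absolute terms T_C = 299.95 K and T_H = 359.15 K, so ΔT = 59.20 K.
COP_Carnot = T_H/ΔT = 359.15/59.20 = 6.067.
η_II = COP_actual/COP_Carnot = 1.405/6.067 = 0.2316.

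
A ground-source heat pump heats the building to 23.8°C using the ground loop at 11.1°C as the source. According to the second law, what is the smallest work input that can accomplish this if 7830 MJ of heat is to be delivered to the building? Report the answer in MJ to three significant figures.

In absolute terms T_C = 284.25 K and T_H = 296.95 K, so ΔT = 12.70 K.
The reversible limit is COP_HP = T_H/ΔT = 23.38, so W_min = Q_H/COP = Q_H·ΔT/T_H.
W_min = 7830 × 12.70/296.95 = 334.9 MJ.

335 MJ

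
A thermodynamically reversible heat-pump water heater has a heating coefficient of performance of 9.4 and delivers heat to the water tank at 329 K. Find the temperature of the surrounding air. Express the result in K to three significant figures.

COP_HP = T_H/(T_H − T_C) gives T_H − T_C = T_H/COP.
With T_H = 329.00 K, T_C = 329.00 × (1 − 1/9.4) = 294.00 K.

294 K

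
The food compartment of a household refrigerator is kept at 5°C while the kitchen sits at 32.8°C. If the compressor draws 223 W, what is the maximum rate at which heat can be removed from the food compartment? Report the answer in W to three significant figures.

2230 W

In absolute terms T_C = 278.15 K and T_H = 305.95 K, so ΔT = 27.80 K.
COP_Carnot = T_C/ΔT = 278.15/27.80 = 10.01.
Q̇_max = COP_Carnot × Ẇ = 10.01 × 223.0 W = 2231 W.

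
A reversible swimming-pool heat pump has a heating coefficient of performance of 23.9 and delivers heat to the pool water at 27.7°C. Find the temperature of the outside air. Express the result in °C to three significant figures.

15.1 °C

COP_HP = T_H/(T_H − T_C) gives T_H − T_C = T_H/COP.
With T_H = 300.85 K, T_C = 300.85 × (1 − 1/23.9) = 288.26 K.
Converting, 288.26 K = 15.11°C.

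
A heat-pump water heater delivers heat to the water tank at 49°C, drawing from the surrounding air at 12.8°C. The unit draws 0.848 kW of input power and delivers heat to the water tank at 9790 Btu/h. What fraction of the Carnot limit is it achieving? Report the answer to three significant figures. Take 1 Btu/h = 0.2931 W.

Converting, Q̇_H = 9790 Btu/h = 2.869 kW, so COP_actual = Q̇_H/Ẇ = 2.869/0.8480 = 3.384.
In absolute terms T_C = 285.95 K and T_H = 322.15 K, so ΔT = 36.20 K.
COP_Carnot = T_H/ΔT = 322.15/36.20 = 8.899.
η_II = COP_actual/COP_Carnot = 3.384/8.899 = 0.3802.

0.380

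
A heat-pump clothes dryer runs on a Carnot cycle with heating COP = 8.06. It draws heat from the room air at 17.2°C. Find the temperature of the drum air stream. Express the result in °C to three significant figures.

58.3 °C

COP_HP = T_H/(T_H − T_C) rearranges to T_H = COP·T_C/(COP − 1).
With T_C = 290.35 K, T_H = 8.06 × 290.35/7.060 = 331.48 K.
Converting, 331.48 K = 58.33°C.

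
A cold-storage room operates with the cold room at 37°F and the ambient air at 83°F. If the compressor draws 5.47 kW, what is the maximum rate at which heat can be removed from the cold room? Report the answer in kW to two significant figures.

59 kW

In absolute terms T_C = 275.93 K and T_H = 301.48 K, so ΔT = 25.56 K.
COP_Carnot = T_C/ΔT = 275.93/25.56 = 10.80.
Q̇_max = COP_Carnot × Ẇ = 10.80 × 5.470 kW = 59.06 kW.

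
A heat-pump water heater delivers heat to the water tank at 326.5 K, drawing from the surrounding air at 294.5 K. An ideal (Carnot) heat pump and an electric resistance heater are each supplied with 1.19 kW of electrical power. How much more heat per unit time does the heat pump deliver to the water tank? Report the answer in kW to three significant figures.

11.0 kW

The reservoir spacing is ΔT = 326.5 − 294.5 = 32.00 K.
COP_Carnot = T_H/ΔT = 326.50/32.00 = 10.20.
The heat pump delivers Q̇_H = COP × Ẇ = 12.14 kW; the resistance heater delivers Ẇ = 1.190 kW.
Extra = (COP − 1)·Ẇ = 10.95 kW.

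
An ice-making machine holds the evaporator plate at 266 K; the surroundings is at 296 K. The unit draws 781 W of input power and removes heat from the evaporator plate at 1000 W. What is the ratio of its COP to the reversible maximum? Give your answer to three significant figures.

0.144

COP_actual = Q̇_C/Ẇ = 1000/781.0 = 1.280.
The reservoir spacing is ΔT = 296 − 266 = 30.00 K.
COP_Carnot = T_C/ΔT = 266.00/30.00 = 8.867.
η_II = COP_actual/COP_Carnot = 1.280/8.867 = 0.1444.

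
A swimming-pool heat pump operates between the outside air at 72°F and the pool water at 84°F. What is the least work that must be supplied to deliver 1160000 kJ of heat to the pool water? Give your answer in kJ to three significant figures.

25600 kJ

In absolute terms T_C = 295.37 K and T_H = 302.04 K, so ΔT = 6.667 K.
The reversible limit is COP_HP = T_H/ΔT = 45.31, so W_min = Q_H/COP = Q_H·ΔT/T_H.
W_min = 1160000 × 6.667/302.04 = 25600 kJ.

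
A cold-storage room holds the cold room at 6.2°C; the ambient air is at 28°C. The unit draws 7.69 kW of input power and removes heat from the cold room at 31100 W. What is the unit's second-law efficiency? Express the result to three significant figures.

Converting, Q̇_C = 31100 W = 31.10 kW, so COP_actual = Q̇_C/Ẇ = 31.10/7.690 = 4.044.
In absolute terms T_C = 279.35 K and T_H = 301.15 K, so ΔT = 21.80 K.
COP_Carnot = T_C/ΔT = 279.35/21.80 = 12.81.
η_II = COP_actual/COP_Carnot = 4.044/12.81 = 0.3156.

0.316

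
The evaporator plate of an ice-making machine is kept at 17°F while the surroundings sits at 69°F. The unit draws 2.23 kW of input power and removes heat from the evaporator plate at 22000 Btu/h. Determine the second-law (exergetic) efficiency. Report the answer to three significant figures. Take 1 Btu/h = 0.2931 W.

0.315

Converting, Q̇_C = 22000 Btu/h = 6.448 kW, so COP_actual = Q̇_C/Ẇ = 6.448/2.230 = 2.892.
In absolute terms T_C = 264.82 K and T_H = 293.71 K, so ΔT = 28.89 K.
COP_Carnot = T_C/ΔT = 264.82/28.89 = 9.167.
η_II = COP_actual/COP_Carnot = 2.892/9.167 = 0.3154.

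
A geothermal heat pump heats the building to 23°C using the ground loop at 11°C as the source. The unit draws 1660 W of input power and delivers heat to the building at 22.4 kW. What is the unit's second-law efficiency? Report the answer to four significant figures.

0.5468

Converting, Q̇_H = 22.40 kW = 22400 W, so COP_actual = Q̇_H/Ẇ = 22400/1660 = 13.49.
In absolute terms T_C = 284.15 K and T_H = 296.15 K, so ΔT = 12.00 K.
COP_Carnot = T_H/ΔT = 296.15/12.00 = 24.68.
η_II = COP_actual/COP_Carnot = 13.49/24.68 = 0.5468.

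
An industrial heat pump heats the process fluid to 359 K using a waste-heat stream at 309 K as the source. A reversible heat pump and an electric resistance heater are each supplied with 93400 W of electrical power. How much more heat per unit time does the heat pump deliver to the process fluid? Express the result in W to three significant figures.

577000 W

The reservoir spacing is ΔT = 359 − 309 = 50.00 K.
COP_Carnot = T_H/ΔT = 359.00/50.00 = 7.180.
The heat pump delivers Q̇_H = COP × Ẇ = 670600 W; the resistance heater delivers Ẇ = 93400 W.
Extra = (COP − 1)·Ẇ = 577200 W.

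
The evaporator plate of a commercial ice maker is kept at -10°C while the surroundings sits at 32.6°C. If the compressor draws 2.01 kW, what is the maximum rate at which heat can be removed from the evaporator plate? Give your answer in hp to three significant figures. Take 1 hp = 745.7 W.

16.7 hp

In absolute terms T_C = 263.15 K and T_H = 305.75 K, so ΔT = 42.60 K.
COP_Carnot = T_C/ΔT = 263.15/42.60 = 6.177.
Q̇_max = COP_Carnot × Ẇ = 6.177 × 2.010 kW = 12.42 kW = 16.65 hp.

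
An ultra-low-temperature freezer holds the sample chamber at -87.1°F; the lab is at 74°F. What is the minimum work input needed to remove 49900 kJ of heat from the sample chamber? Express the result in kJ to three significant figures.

21600 kJ

In absolute terms T_C = 206.98 K and T_H = 296.48 K, so ΔT = 89.50 K.
The reversible limit is COP_R = T_C/ΔT = 2.313, so W_min = Q_C/COP = Q_C·ΔT/T_C.
W_min = 49900 × 89.50/206.98 = 21580 kJ.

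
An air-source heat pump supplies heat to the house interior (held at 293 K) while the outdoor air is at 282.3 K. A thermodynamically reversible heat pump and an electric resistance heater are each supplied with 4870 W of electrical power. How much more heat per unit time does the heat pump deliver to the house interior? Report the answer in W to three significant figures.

The reservoir spacing is ΔT = 293 − 282.3 = 10.70 K.
COP_Carnot = T_H/ΔT = 293.00/10.70 = 27.38.
The heat pump delivers Q̇_H = COP × Ẇ = 133400 W; the resistance heater delivers Ẇ = 4870 W.
Extra = (COP − 1)·Ẇ = 128500 W.

128000 W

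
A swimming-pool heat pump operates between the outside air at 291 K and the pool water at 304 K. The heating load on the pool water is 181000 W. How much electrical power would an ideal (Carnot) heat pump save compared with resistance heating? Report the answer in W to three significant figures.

173000 W

The reservoir spacing is ΔT = 304 − 291 = 13.00 K.
COP_Carnot = T_H/ΔT = 304.00/13.00 = 23.38.
Resistance heating needs Ẇ_res = Q̇_H = 181000 W; the reversible heat pump needs only Ẇ_hp = Q̇_H/COP = 7740 W.
Saving = 181000 − 7740 = 173300 W.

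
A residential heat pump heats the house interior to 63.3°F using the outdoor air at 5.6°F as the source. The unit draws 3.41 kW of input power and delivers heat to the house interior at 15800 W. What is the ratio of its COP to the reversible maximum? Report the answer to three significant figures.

0.511

Converting, Q̇_H = 15800 W = 15.80 kW, so COP_actual = Q̇_H/Ẇ = 15.80/3.410 = 4.633.
In absolute terms T_C = 258.48 K and T_H = 290.54 K, so ΔT = 32.06 K.
COP_Carnot = T_H/ΔT = 290.54/32.06 = 9.064.
η_II = COP_actual/COP_Carnot = 4.633/9.064 = 0.5112.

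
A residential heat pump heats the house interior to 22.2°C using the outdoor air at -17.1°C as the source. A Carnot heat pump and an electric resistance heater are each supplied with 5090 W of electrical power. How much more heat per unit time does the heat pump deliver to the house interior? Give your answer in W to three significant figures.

33200 W

In absolute terms T_C = 256.05 K and T_H = 295.35 K, so ΔT = 39.30 K.
COP_Carnot = T_H/ΔT = 295.35/39.30 = 7.515.
The heat pump delivers Q̇_H = COP × Ẇ = 38250 W; the resistance heater delivers Ẇ = 5090 W.
Extra = (COP − 1)·Ẇ = 33160 W.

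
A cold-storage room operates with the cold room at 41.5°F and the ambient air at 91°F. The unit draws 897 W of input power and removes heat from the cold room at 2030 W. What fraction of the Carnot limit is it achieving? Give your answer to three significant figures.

COP_actual = Q̇_C/Ẇ = 2030/897.0 = 2.263.
In absolute terms T_C = 278.43 K and T_H = 305.93 K, so ΔT = 27.50 K.
COP_Carnot = T_C/ΔT = 278.43/27.50 = 10.12.
η_II = COP_actual/COP_Carnot = 2.263/10.12 = 0.2235.

0.224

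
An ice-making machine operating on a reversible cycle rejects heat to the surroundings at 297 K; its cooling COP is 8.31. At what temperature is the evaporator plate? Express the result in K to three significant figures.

For a Carnot refrigerator COP_R = T_C/(T_H − T_C), so T_C = COP·T_H/(1 + COP).
With T_H = 297.00 K, T_C = 8.31 × 297.00/9.310 = 265.10 K.

265 K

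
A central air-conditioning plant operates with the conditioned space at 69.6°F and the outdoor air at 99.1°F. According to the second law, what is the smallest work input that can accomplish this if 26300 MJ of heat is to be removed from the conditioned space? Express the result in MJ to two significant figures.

In absolute terms T_C = 294.04 K and T_H = 310.43 K, so ΔT = 16.39 K.
The reversible limit is COP_R = T_C/ΔT = 17.94, so W_min = Q_C/COP = Q_C·ΔT/T_C.
W_min = 26300 × 16.39/294.04 = 1466 MJ.

1500 MJ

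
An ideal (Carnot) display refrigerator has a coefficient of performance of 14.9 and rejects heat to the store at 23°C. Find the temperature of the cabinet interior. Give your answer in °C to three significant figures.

4.37 °C

For a Carnot refrigerator COP_R = T_C/(T_H − T_C), so T_C = COP·T_H/(1 + COP).
With T_H = 296.15 K, T_C = 14.9 × 296.15/15.90 = 277.52 K.
Converting, 277.52 K = 4.37°C.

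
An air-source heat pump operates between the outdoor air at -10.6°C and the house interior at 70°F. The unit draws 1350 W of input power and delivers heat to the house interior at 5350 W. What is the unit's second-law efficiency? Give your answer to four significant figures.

0.4271

COP_actual = Q̇_H/Ẇ = 5350/1350 = 3.963.
In absolute terms T_C = 262.55 K and T_H = 294.26 K, so ΔT = 31.71 K.
COP_Carnot = T_H/ΔT = 294.26/31.71 = 9.279.
η_II = COP_actual/COP_Carnot = 3.963/9.279 = 0.4271.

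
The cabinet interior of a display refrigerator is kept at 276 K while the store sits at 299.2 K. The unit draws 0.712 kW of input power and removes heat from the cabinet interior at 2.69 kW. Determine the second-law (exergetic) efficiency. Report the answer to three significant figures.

COP_actual = Q̇_C/Ẇ = 2.690/0.7120 = 3.778.
The reservoir spacing is ΔT = 299.2 − 276 = 23.20 K.
COP_Carnot = T_C/ΔT = 276.00/23.20 = 11.90.
η_II = COP_actual/COP_Carnot = 3.778/11.90 = 0.3176.

0.318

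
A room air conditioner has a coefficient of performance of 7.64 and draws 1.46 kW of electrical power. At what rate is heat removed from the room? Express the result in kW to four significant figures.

11.15 kW

Q̇_C = COP × Ẇ = 7.64 × 1.460 = 11.15 kW.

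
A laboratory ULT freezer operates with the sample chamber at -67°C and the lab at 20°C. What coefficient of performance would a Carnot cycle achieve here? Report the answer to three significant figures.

In absolute terms T_C = 206.15 K and T_H = 293.15 K, so ΔT = 87.00 K.
For a reversible cycle, COP_Carnot = T_C/ΔT = 206.15/87.00 = 2.370.

2.37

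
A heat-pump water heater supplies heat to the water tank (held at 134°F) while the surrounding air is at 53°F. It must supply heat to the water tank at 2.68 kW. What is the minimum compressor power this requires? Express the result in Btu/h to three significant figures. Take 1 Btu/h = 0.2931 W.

In absolute terms T_C = 284.82 K and T_H = 329.82 K, so ΔT = 45.00 K.
COP_Carnot = T_H/ΔT = 329.82/45.00 = 7.329.
Ẇ_min = Q̇/COP_Carnot = 2.680/7.329 = 0.3657 kW = 1248 Btu/h.

1250 Btu/h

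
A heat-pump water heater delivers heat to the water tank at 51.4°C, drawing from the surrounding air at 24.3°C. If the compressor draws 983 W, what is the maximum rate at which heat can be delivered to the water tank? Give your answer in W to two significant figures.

12000 W

In absolute terms T_C = 297.45 K and T_H = 324.55 K, so ΔT = 27.10 K.
COP_Carnot = T_H/ΔT = 324.55/27.10 = 11.98.
Q̇_max = COP_Carnot × Ẇ = 11.98 × 983.0 W = 11770 W.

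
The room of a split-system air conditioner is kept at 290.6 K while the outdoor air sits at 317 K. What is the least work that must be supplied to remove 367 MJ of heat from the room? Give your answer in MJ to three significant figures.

The reservoir spacing is ΔT = 317 − 290.6 = 26.40 K.
The reversible limit is COP_R = T_C/ΔT = 11.01, so W_min = Q_C/COP = Q_C·ΔT/T_C.
W_min = 367.0 × 26.40/290.60 = 33.34 MJ.

33.3 MJ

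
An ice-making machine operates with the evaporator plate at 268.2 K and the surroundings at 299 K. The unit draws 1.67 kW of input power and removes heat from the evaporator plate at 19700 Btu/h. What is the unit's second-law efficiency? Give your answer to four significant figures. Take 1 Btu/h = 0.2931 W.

Converting, Q̇_C = 19700 Btu/h = 5.774 kW, so COP_actual = Q̇_C/Ẇ = 5.774/1.670 = 3.458.
The reservoir spacing is ΔT = 299 − 268.2 = 30.80 K.
COP_Carnot = T_C/ΔT = 268.20/30.80 = 8.708.
η_II = COP_actual/COP_Carnot = 3.458/8.708 = 0.3971.

0.3971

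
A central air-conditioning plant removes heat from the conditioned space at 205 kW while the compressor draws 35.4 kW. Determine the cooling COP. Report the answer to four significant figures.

The first law gives Q̇_H = Q̇_C + Ẇ, so the three rates are Q̇_C = 205.0, Q̇_H = 240.4, Ẇ = 35.40 kW.
COP_R = Q̇_C/Ẇ = 205.0/35.40 = 5.791.

5.791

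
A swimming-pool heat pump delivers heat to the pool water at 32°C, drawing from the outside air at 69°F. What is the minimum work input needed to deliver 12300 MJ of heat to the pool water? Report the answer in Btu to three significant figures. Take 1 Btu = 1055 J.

437000 Btu

In absolute terms T_C = 293.71 K and T_H = 305.15 K, so ΔT = 11.44 K.
The reversible limit is COP_HP = T_H/ΔT = 26.66, so W_min = Q_H/COP = Q_H·ΔT/T_H.
W_min = 12300 × 11.44/305.15 = 461.3 MJ = 437300 Btu.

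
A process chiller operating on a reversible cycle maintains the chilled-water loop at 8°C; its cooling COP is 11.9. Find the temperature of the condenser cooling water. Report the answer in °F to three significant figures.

COP_R = T_C/(T_H − T_C) gives T_H − T_C = T_C/COP.
With T_C = 281.15 K, T_H = 281.15 × (1 + 1/11.9) = 304.78 K.
Converting, 304.78 K = 88.93°F.

88.9 °F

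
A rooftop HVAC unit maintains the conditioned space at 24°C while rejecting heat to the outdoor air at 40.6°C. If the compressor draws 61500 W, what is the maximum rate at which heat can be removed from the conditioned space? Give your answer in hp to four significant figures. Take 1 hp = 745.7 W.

1476 hp

In absolute terms T_C = 297.15 K and T_H = 313.75 K, so ΔT = 16.60 K.
COP_Carnot = T_C/ΔT = 297.15/16.60 = 17.90.
Q̇_max = COP_Carnot × Ẇ = 17.90 × 61500 W = 1101000 W = 1476 hp.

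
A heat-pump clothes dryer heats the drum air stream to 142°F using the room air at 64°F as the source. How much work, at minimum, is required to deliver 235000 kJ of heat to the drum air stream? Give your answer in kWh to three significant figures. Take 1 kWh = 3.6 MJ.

In absolute terms T_C = 290.93 K and T_H = 334.26 K, so ΔT = 43.33 K.
The reversible limit is COP_HP = T_H/ΔT = 7.714, so W_min = Q_H/COP = Q_H·ΔT/T_H.
W_min = 235000 × 43.33/334.26 = 30470 kJ = 8.463 kWh.

8.46 kWh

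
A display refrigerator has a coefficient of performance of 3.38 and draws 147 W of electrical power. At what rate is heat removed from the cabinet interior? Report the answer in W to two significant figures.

500 W

Q̇_C = COP × Ẇ = 3.38 × 147.0 = 496.9 W.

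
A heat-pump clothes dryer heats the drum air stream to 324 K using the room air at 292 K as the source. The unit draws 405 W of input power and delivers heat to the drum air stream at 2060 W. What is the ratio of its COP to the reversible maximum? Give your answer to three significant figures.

0.502

COP_actual = Q̇_H/Ẇ = 2060/405.0 = 5.086.
The reservoir spacing is ΔT = 324 − 292 = 32.00 K.
COP_Carnot = T_H/ΔT = 324.00/32.00 = 10.13.
η_II = COP_actual/COP_Carnot = 5.086/10.13 = 0.5024.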